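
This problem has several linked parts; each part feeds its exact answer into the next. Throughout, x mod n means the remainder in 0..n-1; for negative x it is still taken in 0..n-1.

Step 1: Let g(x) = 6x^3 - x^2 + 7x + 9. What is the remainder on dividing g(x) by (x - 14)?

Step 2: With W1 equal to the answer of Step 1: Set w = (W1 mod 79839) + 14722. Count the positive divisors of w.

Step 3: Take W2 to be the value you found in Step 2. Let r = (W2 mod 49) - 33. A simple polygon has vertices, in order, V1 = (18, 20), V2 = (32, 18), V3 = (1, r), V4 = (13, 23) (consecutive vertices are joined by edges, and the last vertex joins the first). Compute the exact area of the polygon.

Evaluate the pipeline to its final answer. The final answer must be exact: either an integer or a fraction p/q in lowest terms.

489

Step 1: remainder = value at the root: 6*(14)^3 - 1*(14)^2 + 7*(14)^1 + 9 = (16464) + (-196) + (98) + (9) = 16375; answer 16375
Step 2: W1 = 16375; w = 31097; 31097 = 11^2 * 257; number of divisors = (2+1) * (1+1) = 6; answer 6
Step 3: W2 = 6; r = -27; cross terms: (18*18 - 32*20)=-316, (32*-27 - 1*18)=-882, (1*23 - 13*-27)=374, (13*20 - 18*23)=-154; twice the area = |-978| = 978; area = 489; answer 489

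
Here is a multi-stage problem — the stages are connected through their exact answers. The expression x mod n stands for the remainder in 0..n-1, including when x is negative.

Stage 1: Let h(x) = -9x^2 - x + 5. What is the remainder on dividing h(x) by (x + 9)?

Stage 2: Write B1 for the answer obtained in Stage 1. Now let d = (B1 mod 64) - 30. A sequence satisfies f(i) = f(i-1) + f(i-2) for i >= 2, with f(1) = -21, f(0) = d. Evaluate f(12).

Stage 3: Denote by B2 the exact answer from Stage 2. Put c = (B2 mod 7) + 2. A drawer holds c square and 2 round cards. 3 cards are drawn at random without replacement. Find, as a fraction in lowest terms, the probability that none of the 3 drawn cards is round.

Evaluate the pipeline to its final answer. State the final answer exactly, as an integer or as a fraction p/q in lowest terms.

2/7

Stage 1: remainder = value at the root: -9*(-9)^2 - 1*(-9)^1 + 5 = (-729) + (9) + (5) = -715; answer -715
Stage 2: B1 = -715; d = 23; f(2) = 1*(-21) + 1*(23) = 2; iterating: f(2)=2, f(3)=-19, f(4)=-17, f(5)=-36, f(6)=-53, f(7)=-89, f(8)=-142, f(9)=-231, f(10)=-373, f(11)=-604, f(12)=-977; answer -977
Stage 3: B2 = -977; c = 5; total draws C(7,3) = 35; favorable C(5,3) = 10; P = 2/7; answer 2/7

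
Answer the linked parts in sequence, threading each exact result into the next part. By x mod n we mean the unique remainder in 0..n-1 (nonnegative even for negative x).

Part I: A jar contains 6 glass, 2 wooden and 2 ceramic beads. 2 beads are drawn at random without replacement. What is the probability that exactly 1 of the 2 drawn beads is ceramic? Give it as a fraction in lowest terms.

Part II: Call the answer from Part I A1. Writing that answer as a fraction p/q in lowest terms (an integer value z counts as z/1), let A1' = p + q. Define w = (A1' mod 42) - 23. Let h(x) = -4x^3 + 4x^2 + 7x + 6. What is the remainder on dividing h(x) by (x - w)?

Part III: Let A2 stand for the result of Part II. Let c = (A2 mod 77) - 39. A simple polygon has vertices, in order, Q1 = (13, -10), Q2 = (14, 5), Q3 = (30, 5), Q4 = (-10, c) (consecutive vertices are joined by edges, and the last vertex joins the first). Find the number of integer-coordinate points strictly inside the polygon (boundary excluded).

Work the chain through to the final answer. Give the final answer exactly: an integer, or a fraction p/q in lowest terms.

Part I: total draws C(10,2) = 45; favorable C(2,1)*C(8,1) = 16; P = 16/45; answer 16/45
Part II: A1 = 16/45; threaded value p + q = 61; w = -4; remainder = value at the root: -4*(-4)^3 + 4*(-4)^2 + 7*(-4)^1 + 6 = (256) + (64) + (-28) + (6) = 298; answer 298
Part III: A2 = 298; c = 28; cross terms: (13*5 - 14*-10)=205, (14*5 - 30*5)=-80, (30*28 - -10*5)=890, (-10*-10 - 13*28)=-264; twice the area = |751| = 751; area = 751/2; boundary points = 1 + 16 + 1 + 1 = 19; strictly interior points = area - boundary/2 + 1 = 367; answer 367

367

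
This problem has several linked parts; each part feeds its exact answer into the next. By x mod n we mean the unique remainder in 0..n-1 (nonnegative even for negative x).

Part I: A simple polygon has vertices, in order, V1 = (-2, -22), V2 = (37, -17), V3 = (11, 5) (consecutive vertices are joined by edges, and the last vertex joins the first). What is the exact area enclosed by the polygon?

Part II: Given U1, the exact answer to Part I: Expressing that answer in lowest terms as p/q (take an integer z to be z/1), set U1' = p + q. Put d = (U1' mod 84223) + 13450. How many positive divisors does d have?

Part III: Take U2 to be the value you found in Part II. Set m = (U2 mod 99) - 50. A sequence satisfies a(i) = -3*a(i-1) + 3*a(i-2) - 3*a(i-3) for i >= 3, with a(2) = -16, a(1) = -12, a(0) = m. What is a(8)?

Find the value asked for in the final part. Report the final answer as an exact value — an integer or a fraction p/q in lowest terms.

Part I: cross terms: (-2*-17 - 37*-22)=848, (37*5 - 11*-17)=372, (11*-22 - -2*5)=-232; twice the area = |988| = 988; area = 494; answer 494
Part II: U1 = 494; threaded value p + q = 495; d = 13945; 13945 = 5 * 2789; number of divisors = (1+1) * (1+1) = 4; answer 4
Part III: U2 = 4; m = -46; a(3) = -3*(-16) + 3*(-12) - 3*(-46) = 150; iterating: a(3)=150, a(4)=-462, a(5)=1884, a(6)=-7488, a(7)=29502, a(8)=-116622; answer -116622

-116622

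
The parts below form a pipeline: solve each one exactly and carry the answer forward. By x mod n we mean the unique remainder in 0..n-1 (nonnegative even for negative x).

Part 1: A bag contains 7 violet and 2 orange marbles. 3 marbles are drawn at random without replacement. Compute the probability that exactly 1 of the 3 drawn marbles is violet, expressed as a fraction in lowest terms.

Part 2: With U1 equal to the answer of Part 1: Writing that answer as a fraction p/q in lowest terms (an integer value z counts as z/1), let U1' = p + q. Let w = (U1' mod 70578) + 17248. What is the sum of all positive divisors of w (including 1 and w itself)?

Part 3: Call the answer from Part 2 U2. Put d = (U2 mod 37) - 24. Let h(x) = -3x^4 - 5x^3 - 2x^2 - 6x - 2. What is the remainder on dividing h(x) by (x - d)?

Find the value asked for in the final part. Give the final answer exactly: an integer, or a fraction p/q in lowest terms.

Part 1: total draws C(9,3) = 84; favorable C(7,1)*C(2,2) = 7; P = 1/12; answer 1/12
Part 2: U1 = 1/12; threaded value p + q = 13; w = 17261; 17261 = 41 * 421; sigma = (1 + 41) * (1 + 421) = 42 * 422 = 17724; answer 17724
Part 3: U2 = 17724; d = -23; remainder = value at the root: -3*(-23)^4 - 5*(-23)^3 - 2*(-23)^2 - 6*(-23)^1 - 2 = (-839523) + (60835) + (-1058) + (138) + (-2) = -779610; answer -779610

-779610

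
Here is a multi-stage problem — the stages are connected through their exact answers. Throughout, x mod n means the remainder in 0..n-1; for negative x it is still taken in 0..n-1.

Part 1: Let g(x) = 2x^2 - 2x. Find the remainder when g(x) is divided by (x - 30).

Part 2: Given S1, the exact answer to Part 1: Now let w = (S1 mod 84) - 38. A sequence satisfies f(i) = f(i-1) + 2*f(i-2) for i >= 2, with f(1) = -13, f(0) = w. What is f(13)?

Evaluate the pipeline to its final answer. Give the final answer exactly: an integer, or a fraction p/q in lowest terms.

Part 1: remainder = value at the root: 2*(30)^2 - 2*(30)^1 = (1800) + (-60) = 1740; answer 1740
Part 2: S1 = 1740; w = 22; f(2) = 1*(-13) + 2*(22) = 31; iterating: f(2)=31, f(3)=5, f(4)=67, f(5)=77, f(6)=211, f(7)=365, f(8)=787, f(9)=1517, f(10)=3091, f(11)=6125, f(12)=12307, f(13)=24557; answer 24557

24557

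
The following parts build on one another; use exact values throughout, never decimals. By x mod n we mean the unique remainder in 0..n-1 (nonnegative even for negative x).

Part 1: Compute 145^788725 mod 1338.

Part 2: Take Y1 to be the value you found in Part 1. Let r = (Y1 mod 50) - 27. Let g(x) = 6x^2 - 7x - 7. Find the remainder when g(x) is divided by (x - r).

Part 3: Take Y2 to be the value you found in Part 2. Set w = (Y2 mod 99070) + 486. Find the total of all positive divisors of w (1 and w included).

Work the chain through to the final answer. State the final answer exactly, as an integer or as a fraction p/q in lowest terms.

Part 1: squarings mod 1338: 145^1=145, 145^2=955, 145^4=847, 145^8=241, 145^16=547, 145^32=835, 145^64=127, 145^128=73, 145^256=1315, 145^512=529, 145^1024=199, 145^2048=799, 145^4096=175, 145^8192=1189, 145^16384=793, 145^32768=1327, 145^65536=121, 145^131072=1261, 145^262144=577, 145^524288=1105; 145^788725 = 145^1 * 145^4 * 145^16 * 145^32 * 145^64 * 145^128 * 145^2048 * 145^262144 * 145^524288 = 1015 (mod 1338); answer 1015
Part 2: Y1 = 1015; r = -12; remainder = value at the root: 6*(-12)^2 - 7*(-12)^1 - 7 = (864) + (84) + (-7) = 941; answer 941
Part 3: Y2 = 941; w = 1427; 1427 is prime, so its only divisors are 1 and 1427; sigma = 1 + 1427 = 1428; answer 1428

1428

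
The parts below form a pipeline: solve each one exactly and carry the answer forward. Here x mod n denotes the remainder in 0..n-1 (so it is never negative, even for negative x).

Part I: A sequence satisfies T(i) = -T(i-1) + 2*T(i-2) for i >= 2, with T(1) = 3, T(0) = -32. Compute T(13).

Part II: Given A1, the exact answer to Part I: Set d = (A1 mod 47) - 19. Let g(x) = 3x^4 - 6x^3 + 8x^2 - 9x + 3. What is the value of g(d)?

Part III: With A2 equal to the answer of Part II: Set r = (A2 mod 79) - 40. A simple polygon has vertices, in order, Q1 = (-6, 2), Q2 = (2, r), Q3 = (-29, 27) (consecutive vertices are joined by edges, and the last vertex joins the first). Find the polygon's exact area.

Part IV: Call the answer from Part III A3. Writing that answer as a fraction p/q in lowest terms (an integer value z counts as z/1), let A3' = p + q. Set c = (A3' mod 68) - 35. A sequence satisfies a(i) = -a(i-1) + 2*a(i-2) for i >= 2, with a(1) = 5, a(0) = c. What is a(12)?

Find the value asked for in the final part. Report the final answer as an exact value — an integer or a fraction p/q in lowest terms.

Part I: T(2) = -1*(3) + 2*(-32) = -67; iterating: T(2)=-67, T(3)=73, T(4)=-207, T(5)=353, T(6)=-767, T(7)=1473, T(8)=-3007, T(9)=5953, T(10)=-11967, T(11)=23873, T(12)=-47807, T(13)=95553; answer 95553
Part II: A1 = 95553; d = -17; 3*(-17)^4 - 6*(-17)^3 + 8*(-17)^2 - 9*(-17)^1 + 3 = (250563) + (29478) + (2312) + (153) + (3) = 282509; answer 282509
Part III: A2 = 282509; r = -35; cross terms: (-6*-35 - 2*2)=206, (2*27 - -29*-35)=-961, (-29*2 - -6*27)=104; twice the area = |-651| = 651; area = 651/2; answer 651/2
Part IV: A3 = 651/2; threaded value p + q = 653; c = 6; a(2) = -1*(5) + 2*(6) = 7; iterating: a(2)=7, a(3)=3, a(4)=11, a(5)=-5, a(6)=27, a(7)=-37, a(8)=91, a(9)=-165, a(10)=347, a(11)=-677, a(12)=1371; answer 1371

1371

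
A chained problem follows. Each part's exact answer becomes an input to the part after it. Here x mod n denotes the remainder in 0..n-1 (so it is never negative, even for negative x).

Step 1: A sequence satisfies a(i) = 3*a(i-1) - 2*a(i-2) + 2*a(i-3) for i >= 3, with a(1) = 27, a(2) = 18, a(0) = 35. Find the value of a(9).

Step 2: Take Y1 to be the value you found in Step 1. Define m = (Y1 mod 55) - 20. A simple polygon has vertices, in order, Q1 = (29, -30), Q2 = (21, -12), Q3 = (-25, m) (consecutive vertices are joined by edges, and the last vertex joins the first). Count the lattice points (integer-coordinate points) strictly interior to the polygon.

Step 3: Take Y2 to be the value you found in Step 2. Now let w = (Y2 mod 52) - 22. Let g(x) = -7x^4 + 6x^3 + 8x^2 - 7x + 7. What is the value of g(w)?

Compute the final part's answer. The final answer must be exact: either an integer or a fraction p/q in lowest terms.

-611687

Step 1: a(3) = 3*(18) - 2*(27) + 2*(35) = 70; iterating: a(3)=70, a(4)=228, a(5)=580, a(6)=1424, a(7)=3568, a(8)=9016, a(9)=22760; answer 22760
Step 2: Y1 = 22760; m = 25; cross terms: (29*-12 - 21*-30)=282, (21*25 - -25*-12)=225, (-25*-30 - 29*25)=25; twice the area = |532| = 532; area = 266; boundary points = 2 + 1 + 1 = 4; strictly interior points = area - boundary/2 + 1 = 265; answer 265
Step 3: Y2 = 265; w = -17; -7*(-17)^4 + 6*(-17)^3 + 8*(-17)^2 - 7*(-17)^1 + 7 = (-584647) + (-29478) + (2312) + (119) + (7) = -611687; answer -611687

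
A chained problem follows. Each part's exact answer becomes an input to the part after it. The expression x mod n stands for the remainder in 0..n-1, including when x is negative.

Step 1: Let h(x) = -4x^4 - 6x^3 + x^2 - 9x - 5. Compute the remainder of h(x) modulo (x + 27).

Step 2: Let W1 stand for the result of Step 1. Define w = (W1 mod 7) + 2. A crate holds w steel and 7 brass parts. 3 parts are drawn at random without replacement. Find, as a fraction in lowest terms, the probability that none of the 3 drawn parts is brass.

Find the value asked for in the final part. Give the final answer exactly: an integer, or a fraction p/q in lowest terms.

Step 1: remainder = value at the root: -4*(-27)^4 - 6*(-27)^3 + 1*(-27)^2 - 9*(-27)^1 - 5 = (-2125764) + (118098) + (729) + (243) + (-5) = -2006699; answer -2006699
Step 2: W1 = -2006699; w = 7; total draws C(14,3) = 364; favorable C(7,3) = 35; P = 5/52; answer 5/52

5/52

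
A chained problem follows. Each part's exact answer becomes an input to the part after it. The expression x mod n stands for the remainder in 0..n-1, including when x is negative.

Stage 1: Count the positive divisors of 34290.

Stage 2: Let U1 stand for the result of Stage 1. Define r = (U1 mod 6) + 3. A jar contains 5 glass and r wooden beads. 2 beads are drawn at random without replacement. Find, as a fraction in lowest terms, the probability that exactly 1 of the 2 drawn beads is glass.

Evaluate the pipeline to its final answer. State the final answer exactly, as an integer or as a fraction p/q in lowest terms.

Stage 1: 34290 = 2 * 3^3 * 5 * 127; number of divisors = (1+1) * (3+1) * (1+1) * (1+1) = 32; answer 32
Stage 2: U1 = 32; r = 5; total draws C(10,2) = 45; favorable C(5,1)*C(5,1) = 25; P = 5/9; answer 5/9

5/9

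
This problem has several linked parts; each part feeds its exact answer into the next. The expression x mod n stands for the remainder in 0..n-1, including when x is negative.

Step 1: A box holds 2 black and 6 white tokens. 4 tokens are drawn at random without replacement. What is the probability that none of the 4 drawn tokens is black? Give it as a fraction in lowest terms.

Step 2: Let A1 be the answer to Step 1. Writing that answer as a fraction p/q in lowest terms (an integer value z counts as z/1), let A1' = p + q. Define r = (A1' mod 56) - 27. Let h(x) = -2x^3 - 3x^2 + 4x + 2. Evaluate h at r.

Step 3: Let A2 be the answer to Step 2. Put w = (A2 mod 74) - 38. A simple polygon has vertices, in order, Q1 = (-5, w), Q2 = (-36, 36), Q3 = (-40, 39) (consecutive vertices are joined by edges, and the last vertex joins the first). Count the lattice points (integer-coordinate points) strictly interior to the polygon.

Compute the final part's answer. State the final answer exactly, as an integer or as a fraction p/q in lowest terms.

Step 1: total draws C(8,4) = 70; favorable C(6,4) = 15; P = 3/14; answer 3/14
Step 2: A1 = 3/14; threaded value p + q = 17; r = -10; -2*(-10)^3 - 3*(-10)^2 + 4*(-10)^1 + 2 = (2000) + (-300) + (-40) + (2) = 1662; answer 1662
Step 3: A2 = 1662; w = -4; cross terms: (-5*36 - -36*-4)=-324, (-36*39 - -40*36)=36, (-40*-4 - -5*39)=355; twice the area = |67| = 67; area = 67/2; boundary points = 1 + 1 + 1 = 3; strictly interior points = area - boundary/2 + 1 = 33; answer 33

33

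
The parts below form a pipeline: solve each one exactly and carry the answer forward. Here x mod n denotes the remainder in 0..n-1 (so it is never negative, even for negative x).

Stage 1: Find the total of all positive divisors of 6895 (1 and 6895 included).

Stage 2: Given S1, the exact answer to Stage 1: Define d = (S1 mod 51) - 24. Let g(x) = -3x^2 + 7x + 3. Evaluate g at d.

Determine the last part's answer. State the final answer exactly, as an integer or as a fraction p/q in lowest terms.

Stage 1: 6895 = 5 * 7 * 197; sigma = (1 + 5) * (1 + 7) * (1 + 197) = 6 * 8 * 198 = 9504; answer 9504
Stage 2: S1 = 9504; d = -6; -3*(-6)^2 + 7*(-6)^1 + 3 = (-108) + (-42) + (3) = -147; answer -147

-147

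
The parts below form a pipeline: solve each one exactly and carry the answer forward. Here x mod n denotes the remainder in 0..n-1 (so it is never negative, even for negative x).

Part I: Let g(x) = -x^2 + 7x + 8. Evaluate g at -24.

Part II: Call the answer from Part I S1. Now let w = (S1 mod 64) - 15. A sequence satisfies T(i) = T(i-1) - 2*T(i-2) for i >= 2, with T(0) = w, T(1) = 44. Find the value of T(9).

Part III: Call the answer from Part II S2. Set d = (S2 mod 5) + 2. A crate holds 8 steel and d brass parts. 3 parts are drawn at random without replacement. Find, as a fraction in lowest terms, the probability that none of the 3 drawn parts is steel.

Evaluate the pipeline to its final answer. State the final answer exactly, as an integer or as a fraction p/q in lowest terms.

Part I: -1*(-24)^2 + 7*(-24)^1 + 8 = (-576) + (-168) + (8) = -736; answer -736
Part II: S1 = -736; w = 17; T(2) = 1*(44) - 2*(17) = 10; iterating: T(2)=10, T(3)=-78, T(4)=-98, T(5)=58, T(6)=254, T(7)=138, T(8)=-370, T(9)=-646; answer -646
Part III: S2 = -646; d = 6; total draws C(14,3) = 364; favorable C(6,3) = 20; P = 5/91; answer 5/91

5/91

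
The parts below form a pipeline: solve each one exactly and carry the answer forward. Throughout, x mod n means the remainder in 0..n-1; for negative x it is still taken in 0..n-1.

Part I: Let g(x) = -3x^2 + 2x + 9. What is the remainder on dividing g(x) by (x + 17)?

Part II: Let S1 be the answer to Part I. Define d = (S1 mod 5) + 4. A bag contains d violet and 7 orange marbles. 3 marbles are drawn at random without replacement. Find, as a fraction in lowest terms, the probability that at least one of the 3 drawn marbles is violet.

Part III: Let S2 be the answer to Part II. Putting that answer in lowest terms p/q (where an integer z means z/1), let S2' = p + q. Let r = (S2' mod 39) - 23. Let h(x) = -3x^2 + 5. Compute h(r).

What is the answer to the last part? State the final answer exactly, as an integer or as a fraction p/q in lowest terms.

-7

Part I: remainder = value at the root: -3*(-17)^2 + 2*(-17)^1 + 9 = (-867) + (-34) + (9) = -892; answer -892
Part II: S1 = -892; d = 7; total draws C(14,3) = 364; complement C(7,3) = 35; favorable 364 - 35 = 329; P = 47/52; answer 47/52
Part III: S2 = 47/52; threaded value p + q = 99; r = -2; -3*(-2)^2 + 5 = (-12) + (5) = -7; answer -7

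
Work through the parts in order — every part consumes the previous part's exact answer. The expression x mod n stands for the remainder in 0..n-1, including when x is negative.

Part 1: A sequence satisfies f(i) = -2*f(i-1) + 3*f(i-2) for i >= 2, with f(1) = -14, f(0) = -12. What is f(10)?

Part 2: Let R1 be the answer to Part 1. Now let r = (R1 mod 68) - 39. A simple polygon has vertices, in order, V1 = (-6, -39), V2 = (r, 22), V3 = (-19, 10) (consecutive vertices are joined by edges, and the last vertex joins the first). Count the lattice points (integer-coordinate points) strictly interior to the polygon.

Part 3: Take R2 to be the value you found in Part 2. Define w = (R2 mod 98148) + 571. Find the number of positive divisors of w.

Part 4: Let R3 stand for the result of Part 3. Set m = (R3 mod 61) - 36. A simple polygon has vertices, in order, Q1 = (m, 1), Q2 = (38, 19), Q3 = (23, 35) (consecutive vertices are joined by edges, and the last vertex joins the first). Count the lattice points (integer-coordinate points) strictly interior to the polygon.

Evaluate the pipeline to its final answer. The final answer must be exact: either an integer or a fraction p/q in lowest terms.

678

Part 1: f(2) = -2*(-14) + 3*(-12) = -8; iterating: f(2)=-8, f(3)=-26, f(4)=28, f(5)=-134, f(6)=352, f(7)=-1106, f(8)=3268, f(9)=-9854, f(10)=29512; answer 29512
Part 2: R1 = 29512; r = -39; cross terms: (-6*22 - -39*-39)=-1653, (-39*10 - -19*22)=28, (-19*-39 - -6*10)=801; twice the area = |-824| = 824; area = 412; boundary points = 1 + 4 + 1 = 6; strictly interior points = area - boundary/2 + 1 = 410; answer 410
Part 3: R2 = 410; w = 981; 981 = 3^2 * 109; number of divisors = (2+1) * (1+1) = 6; answer 6
Part 4: R3 = 6; m = -30; cross terms: (-30*19 - 38*1)=-608, (38*35 - 23*19)=893, (23*1 - -30*35)=1073; twice the area = |1358| = 1358; area = 679; boundary points = 2 + 1 + 1 = 4; strictly interior points = area - boundary/2 + 1 = 678; answer 678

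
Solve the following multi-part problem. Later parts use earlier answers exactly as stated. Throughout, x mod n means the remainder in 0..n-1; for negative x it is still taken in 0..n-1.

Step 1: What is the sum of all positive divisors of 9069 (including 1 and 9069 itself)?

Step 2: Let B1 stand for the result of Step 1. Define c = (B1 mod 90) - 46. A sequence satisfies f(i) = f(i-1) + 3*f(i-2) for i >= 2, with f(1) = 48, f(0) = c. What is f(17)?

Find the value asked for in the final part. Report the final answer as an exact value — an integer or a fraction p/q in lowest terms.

Step 1: 9069 = 3 * 3023; sigma = (1 + 3) * (1 + 3023) = 4 * 3024 = 12096; answer 12096
Step 2: B1 = 12096; c = -10; f(2) = 1*(48) + 3*(-10) = 18; iterating: f(2)=18, f(3)=162, f(4)=216, f(5)=702, f(6)=1350, f(7)=3456, f(8)=7506, f(9)=17874, f(10)=40392, f(11)=94014, f(12)=215190, f(13)=497232, f(14)=1142802, f(15)=2634498, f(16)=6062904, f(17)=13966398; answer 13966398

13966398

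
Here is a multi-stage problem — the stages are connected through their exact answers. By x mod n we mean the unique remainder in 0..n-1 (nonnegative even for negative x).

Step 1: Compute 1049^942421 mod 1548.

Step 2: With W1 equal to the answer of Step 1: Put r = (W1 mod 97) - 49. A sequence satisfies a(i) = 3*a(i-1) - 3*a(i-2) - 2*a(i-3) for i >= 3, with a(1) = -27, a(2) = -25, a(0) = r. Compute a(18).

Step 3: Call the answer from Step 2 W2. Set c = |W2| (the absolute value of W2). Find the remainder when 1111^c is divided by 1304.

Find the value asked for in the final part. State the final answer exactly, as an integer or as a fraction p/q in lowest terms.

Step 1: squarings mod 1548: 1049^1=1049, 1049^2=1321, 1049^4=445, 1049^8=1429, 1049^16=229, 1049^32=1357, 1049^64=877, 1049^128=1321, 1049^256=445, 1049^512=1429, 1049^1024=229, 1049^2048=1357, 1049^4096=877, 1049^8192=1321, 1049^16384=445, 1049^32768=1429, 1049^65536=229, 1049^131072=1357, 1049^262144=877, 1049^524288=1321; 1049^942421 = 1049^1 * 1049^4 * 1049^16 * 1049^64 * 1049^256 * 1049^8192 * 1049^16384 * 1049^131072 * 1049^262144 * 1049^524288 = 617 (mod 1548); answer 617
Step 2: W1 = 617; r = -14; a(3) = 3*(-25) - 3*(-27) - 2*(-14) = 34; iterating: a(3)=34, a(4)=231, a(5)=641, a(6)=1162, a(7)=1101, a(8)=-1465, a(9)=-10022, a(10)=-27873, a(11)=-50623, a(12)=-48206, a(13)=62997, a(14)=434855, a(15)=1211986, a(16)=2205399, a(17)=2110529, a(18)=-2708582; answer -2708582
Step 3: W2 = -2708582; c = 2708582; squarings mod 1304: 1111^1=1111, 1111^2=737, 1111^4=705, 1111^8=201, 1111^16=1281, 1111^32=529, 1111^64=785, 1111^128=737, 1111^256=705, 1111^512=201, 1111^1024=1281, 1111^2048=529, 1111^4096=785, 1111^8192=737, 1111^16384=705, 1111^32768=201, 1111^65536=1281, 1111^131072=529, 1111^262144=785, 1111^524288=737, 1111^1048576=705, 1111^2097152=201; 1111^2708582 = 1111^2 * 1111^4 * 1111^32 * 1111^64 * 1111^1024 * 1111^4096 * 1111^16384 * 1111^65536 * 1111^524288 * 1111^2097152 = 529 (mod 1304); answer 529

529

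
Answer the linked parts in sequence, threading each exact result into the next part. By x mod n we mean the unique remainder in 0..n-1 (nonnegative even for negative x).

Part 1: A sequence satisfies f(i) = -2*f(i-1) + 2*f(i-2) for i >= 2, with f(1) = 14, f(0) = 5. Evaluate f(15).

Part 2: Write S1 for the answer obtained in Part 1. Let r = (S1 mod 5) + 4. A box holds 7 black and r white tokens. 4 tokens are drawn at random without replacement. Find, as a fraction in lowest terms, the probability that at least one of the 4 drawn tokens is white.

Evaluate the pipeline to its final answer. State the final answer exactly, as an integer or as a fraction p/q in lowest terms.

Part 1: f(2) = -2*(14) + 2*(5) = -18; iterating: f(2)=-18, f(3)=64, f(4)=-164, f(5)=456, f(6)=-1240, f(7)=3392, f(8)=-9264, f(9)=25312, f(10)=-69152, f(11)=188928, f(12)=-516160, f(13)=1410176, f(14)=-3852672, f(15)=10525696; answer 10525696
Part 2: S1 = 10525696; r = 5; total draws C(12,4) = 495; complement C(7,4) = 35; favorable 495 - 35 = 460; P = 92/99; answer 92/99

92/99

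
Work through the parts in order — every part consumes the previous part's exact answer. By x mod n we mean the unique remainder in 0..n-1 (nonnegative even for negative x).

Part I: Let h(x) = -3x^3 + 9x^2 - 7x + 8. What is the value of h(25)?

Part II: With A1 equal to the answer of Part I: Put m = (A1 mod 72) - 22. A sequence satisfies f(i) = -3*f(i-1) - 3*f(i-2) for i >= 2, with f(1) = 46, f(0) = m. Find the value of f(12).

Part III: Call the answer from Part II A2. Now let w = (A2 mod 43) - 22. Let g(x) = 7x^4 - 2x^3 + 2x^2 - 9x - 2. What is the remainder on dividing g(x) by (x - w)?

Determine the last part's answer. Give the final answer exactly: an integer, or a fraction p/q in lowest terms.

Part I: -3*(25)^3 + 9*(25)^2 - 7*(25)^1 + 8 = (-46875) + (5625) + (-175) + (8) = -41417; answer -41417
Part II: A1 = -41417; m = 33; f(2) = -3*(46) - 3*(33) = -237; iterating: f(2)=-237, f(3)=573, f(4)=-1008, f(5)=1305, f(6)=-891, f(7)=-1242, f(8)=6399, f(9)=-15471, f(10)=27216, f(11)=-35235, f(12)=24057; answer 24057
Part III: A2 = 24057; w = -2; remainder = value at the root: 7*(-2)^4 - 2*(-2)^3 + 2*(-2)^2 - 9*(-2)^1 - 2 = (112) + (16) + (8) + (18) + (-2) = 152; answer 152

152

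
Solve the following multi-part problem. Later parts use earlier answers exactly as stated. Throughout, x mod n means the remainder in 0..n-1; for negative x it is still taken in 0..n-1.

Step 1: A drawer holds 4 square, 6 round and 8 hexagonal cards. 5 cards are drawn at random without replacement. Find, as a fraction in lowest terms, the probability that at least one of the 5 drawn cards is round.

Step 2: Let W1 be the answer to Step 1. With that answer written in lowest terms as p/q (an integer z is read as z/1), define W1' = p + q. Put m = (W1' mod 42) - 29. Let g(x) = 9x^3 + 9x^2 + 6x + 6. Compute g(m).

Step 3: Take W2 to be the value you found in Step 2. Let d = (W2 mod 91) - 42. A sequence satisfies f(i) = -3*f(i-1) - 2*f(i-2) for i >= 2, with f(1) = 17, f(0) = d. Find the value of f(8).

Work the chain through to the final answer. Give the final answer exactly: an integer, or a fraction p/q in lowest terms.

-7891

Step 1: total draws C(18,5) = 8568; complement C(12,5) = 792; favorable 8568 - 792 = 7776; P = 108/119; answer 108/119
Step 2: W1 = 108/119; threaded value p + q = 227; m = -12; 9*(-12)^3 + 9*(-12)^2 + 6*(-12)^1 + 6 = (-15552) + (1296) + (-72) + (6) = -14322; answer -14322
Step 3: W2 = -14322; d = 14; f(2) = -3*(17) - 2*(14) = -79; iterating: f(2)=-79, f(3)=203, f(4)=-451, f(5)=947, f(6)=-1939, f(7)=3923, f(8)=-7891; answer -7891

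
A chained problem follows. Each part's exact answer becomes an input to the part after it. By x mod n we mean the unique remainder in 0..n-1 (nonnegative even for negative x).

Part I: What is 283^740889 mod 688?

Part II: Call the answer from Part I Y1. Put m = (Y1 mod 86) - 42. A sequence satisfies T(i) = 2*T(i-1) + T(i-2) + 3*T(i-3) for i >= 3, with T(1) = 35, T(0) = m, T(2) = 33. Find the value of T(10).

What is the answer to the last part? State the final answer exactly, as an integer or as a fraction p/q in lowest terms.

Part I: squarings mod 688: 283^1=283, 283^2=281, 283^4=529, 283^8=513, 283^16=353, 283^32=81, 283^64=369, 283^128=625, 283^256=529, 283^512=513, 283^1024=353, 283^2048=81, 283^4096=369, 283^8192=625, 283^16384=529, 283^32768=513, 283^65536=353, 283^131072=81, 283^262144=369, 283^524288=625; 283^740889 = 283^1 * 283^8 * 283^16 * 283^512 * 283^1024 * 283^2048 * 283^16384 * 283^65536 * 283^131072 * 283^524288 = 11 (mod 688); answer 11
Part II: Y1 = 11; m = -31; T(3) = 2*(33) + 1*(35) + 3*(-31) = 8; iterating: T(3)=8, T(4)=154, T(5)=415, T(6)=1008, T(7)=2893, T(8)=8039, T(9)=21995, T(10)=60708; answer 60708

60708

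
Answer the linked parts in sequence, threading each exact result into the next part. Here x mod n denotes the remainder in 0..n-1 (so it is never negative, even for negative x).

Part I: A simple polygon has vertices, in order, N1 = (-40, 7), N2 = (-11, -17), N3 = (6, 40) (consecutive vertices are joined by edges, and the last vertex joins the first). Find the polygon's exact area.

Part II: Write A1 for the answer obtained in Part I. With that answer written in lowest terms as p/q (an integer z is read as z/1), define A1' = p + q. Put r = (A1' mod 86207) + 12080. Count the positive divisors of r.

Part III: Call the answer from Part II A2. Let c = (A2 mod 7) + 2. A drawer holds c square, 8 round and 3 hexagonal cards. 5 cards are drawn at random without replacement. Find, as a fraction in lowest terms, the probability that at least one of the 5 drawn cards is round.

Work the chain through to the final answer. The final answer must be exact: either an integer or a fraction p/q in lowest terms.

Part I: cross terms: (-40*-17 - -11*7)=757, (-11*40 - 6*-17)=-338, (6*7 - -40*40)=1642; twice the area = |2061| = 2061; area = 2061/2; answer 2061/2
Part II: A1 = 2061/2; threaded value p + q = 2063; r = 14143; 14143 is prime, so its only divisors are 1 and 14143; count = 2; answer 2
Part III: A2 = 2; c = 4; total draws C(15,5) = 3003; complement C(7,5) = 21; favorable 3003 - 21 = 2982; P = 142/143; answer 142/143

142/143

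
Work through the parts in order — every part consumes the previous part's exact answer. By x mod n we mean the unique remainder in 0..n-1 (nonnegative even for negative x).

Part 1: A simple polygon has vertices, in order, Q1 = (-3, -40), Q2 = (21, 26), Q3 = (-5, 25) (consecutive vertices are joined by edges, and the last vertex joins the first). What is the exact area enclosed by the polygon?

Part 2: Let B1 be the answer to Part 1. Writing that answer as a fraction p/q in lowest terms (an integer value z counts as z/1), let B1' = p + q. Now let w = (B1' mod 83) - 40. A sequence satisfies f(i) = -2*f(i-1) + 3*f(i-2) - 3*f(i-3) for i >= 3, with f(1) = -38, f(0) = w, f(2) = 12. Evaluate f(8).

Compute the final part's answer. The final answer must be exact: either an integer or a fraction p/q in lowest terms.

28062

Part 1: cross terms: (-3*26 - 21*-40)=762, (21*25 - -5*26)=655, (-5*-40 - -3*25)=275; twice the area = |1692| = 1692; area = 846; answer 846
Part 2: B1 = 846; threaded value p + q = 847; w = -23; f(3) = -2*(12) + 3*(-38) - 3*(-23) = -69; iterating: f(3)=-69, f(4)=288, f(5)=-819, f(6)=2709, f(7)=-8739, f(8)=28062; answer 28062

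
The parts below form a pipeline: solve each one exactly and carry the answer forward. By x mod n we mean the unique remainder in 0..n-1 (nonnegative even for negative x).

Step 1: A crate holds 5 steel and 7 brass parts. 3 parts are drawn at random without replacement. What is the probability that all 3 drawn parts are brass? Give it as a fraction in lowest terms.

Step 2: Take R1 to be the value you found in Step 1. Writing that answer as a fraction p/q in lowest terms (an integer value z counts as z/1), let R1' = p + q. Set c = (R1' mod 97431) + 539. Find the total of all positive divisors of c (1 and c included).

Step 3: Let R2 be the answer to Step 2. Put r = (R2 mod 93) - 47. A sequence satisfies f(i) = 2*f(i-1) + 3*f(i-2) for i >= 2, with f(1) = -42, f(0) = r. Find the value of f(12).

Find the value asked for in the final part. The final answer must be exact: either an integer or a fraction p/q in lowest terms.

Step 1: total draws C(12,3) = 220; favorable C(7,3) = 35; P = 7/44; answer 7/44
Step 2: R1 = 7/44; threaded value p + q = 51; c = 590; 590 = 2 * 5 * 59; sigma = (1 + 2) * (1 + 5) * (1 + 59) = 3 * 6 * 60 = 1080; answer 1080
Step 3: R2 = 1080; r = 10; f(2) = 2*(-42) + 3*(10) = -54; iterating: f(2)=-54, f(3)=-234, f(4)=-630, f(5)=-1962, f(6)=-5814, f(7)=-17514, f(8)=-52470, f(9)=-157482, f(10)=-472374, f(11)=-1417194, f(12)=-4251510; answer -4251510

-4251510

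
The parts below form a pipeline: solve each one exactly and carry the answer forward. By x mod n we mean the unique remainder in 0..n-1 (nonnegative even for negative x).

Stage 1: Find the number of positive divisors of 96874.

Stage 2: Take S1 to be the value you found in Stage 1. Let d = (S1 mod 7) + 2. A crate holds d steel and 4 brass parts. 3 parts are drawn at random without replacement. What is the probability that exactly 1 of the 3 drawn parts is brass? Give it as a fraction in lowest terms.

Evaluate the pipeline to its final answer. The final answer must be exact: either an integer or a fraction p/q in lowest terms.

Stage 1: 96874 = 2 * 48437; number of divisors = (1+1) * (1+1) = 4; answer 4
Stage 2: S1 = 4; d = 6; total draws C(10,3) = 120; favorable C(4,1)*C(6,2) = 60; P = 1/2; answer 1/2

1/2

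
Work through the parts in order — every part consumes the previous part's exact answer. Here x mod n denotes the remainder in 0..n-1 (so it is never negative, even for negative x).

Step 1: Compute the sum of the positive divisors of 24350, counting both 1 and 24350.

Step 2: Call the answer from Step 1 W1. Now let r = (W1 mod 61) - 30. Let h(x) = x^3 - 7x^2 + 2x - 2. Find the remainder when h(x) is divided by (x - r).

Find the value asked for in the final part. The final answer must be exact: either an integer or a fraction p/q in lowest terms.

Step 1: 24350 = 2 * 5^2 * 487; sigma = (1 + 2) * (1 + 5 + 25) * (1 + 487) = 3 * 31 * 488 = 45384; answer 45384
Step 2: W1 = 45384; r = -30; remainder = value at the root: 1*(-30)^3 - 7*(-30)^2 + 2*(-30)^1 - 2 = (-27000) + (-6300) + (-60) + (-2) = -33362; answer -33362

-33362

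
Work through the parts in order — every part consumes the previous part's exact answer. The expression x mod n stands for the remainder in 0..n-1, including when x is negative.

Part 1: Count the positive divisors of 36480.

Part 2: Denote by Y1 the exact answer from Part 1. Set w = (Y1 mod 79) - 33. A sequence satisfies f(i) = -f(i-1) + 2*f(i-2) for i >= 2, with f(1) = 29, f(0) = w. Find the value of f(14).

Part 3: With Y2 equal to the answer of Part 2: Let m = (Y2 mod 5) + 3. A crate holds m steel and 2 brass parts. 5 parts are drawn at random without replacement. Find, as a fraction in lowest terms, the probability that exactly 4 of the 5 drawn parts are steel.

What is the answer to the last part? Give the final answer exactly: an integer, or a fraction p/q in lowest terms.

Part 1: 36480 = 2^7 * 3 * 5 * 19; number of divisors = (7+1) * (1+1) * (1+1) * (1+1) = 64; answer 64
Part 2: Y1 = 64; w = 31; f(2) = -1*(29) + 2*(31) = 33; iterating: f(2)=33, f(3)=25, f(4)=41, f(5)=9, f(6)=73, f(7)=-55, f(8)=201, f(9)=-311, f(10)=713, f(11)=-1335, f(12)=2761, f(13)=-5431, f(14)=10953; answer 10953
Part 3: Y2 = 10953; m = 6; total draws C(8,5) = 56; favorable C(6,4)*C(2,1) = 30; P = 15/28; answer 15/28

15/28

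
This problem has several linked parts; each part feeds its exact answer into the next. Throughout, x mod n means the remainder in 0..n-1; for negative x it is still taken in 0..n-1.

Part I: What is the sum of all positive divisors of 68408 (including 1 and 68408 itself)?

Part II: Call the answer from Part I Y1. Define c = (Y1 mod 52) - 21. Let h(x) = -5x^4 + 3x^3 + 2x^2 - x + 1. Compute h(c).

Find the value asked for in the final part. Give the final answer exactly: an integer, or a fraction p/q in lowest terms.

-2596724

Part I: 68408 = 2^3 * 17 * 503; sigma = (1 + 2 + 4 + 8) * (1 + 17) * (1 + 503) = 15 * 18 * 504 = 136080; answer 136080
Part II: Y1 = 136080; c = 27; -5*(27)^4 + 3*(27)^3 + 2*(27)^2 - 1*(27)^1 + 1 = (-2657205) + (59049) + (1458) + (-27) + (1) = -2596724; answer -2596724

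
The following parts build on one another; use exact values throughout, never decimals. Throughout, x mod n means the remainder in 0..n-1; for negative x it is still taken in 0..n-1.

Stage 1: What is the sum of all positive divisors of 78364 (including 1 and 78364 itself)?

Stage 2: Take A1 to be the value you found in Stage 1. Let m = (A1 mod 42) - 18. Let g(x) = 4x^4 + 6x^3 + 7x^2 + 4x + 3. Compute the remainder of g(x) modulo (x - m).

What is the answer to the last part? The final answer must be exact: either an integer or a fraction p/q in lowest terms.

387111

Stage 1: 78364 = 2^2 * 11 * 13 * 137; sigma = (1 + 2 + 4) * (1 + 11) * (1 + 13) * (1 + 137) = 7 * 12 * 14 * 138 = 162288; answer 162288
Stage 2: A1 = 162288; m = -18; remainder = value at the root: 4*(-18)^4 + 6*(-18)^3 + 7*(-18)^2 + 4*(-18)^1 + 3 = (419904) + (-34992) + (2268) + (-72) + (3) = 387111; answer 387111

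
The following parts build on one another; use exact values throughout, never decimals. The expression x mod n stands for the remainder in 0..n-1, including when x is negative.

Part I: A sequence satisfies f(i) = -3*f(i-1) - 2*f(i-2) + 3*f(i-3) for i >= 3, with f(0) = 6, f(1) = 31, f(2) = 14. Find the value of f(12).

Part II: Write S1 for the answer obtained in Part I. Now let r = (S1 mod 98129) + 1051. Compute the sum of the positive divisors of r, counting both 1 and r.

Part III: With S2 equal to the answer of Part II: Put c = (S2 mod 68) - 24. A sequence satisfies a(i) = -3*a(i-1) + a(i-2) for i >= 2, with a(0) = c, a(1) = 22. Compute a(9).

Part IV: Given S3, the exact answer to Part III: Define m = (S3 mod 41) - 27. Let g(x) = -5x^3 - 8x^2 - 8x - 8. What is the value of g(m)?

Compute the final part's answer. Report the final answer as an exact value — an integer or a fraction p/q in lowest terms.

Part I: f(3) = -3*(14) - 2*(31) + 3*(6) = -86; iterating: f(3)=-86, f(4)=323, f(5)=-755, f(6)=1361, f(7)=-1604, f(8)=-175, f(9)=7816, f(10)=-27910, f(11)=67573, f(12)=-123451; answer -123451
Part II: S1 = -123451; r = 73858; 73858 = 2 * 36929; sigma = (1 + 2) * (1 + 36929) = 3 * 36930 = 110790; answer 110790
Part III: S2 = 110790; c = -6; a(2) = -3*(22) + 1*(-6) = -72; iterating: a(2)=-72, a(3)=238, a(4)=-786, a(5)=2596, a(6)=-8574, a(7)=28318, a(8)=-93528, a(9)=308902; answer 308902
Part IV: S3 = 308902; m = -19; -5*(-19)^3 - 8*(-19)^2 - 8*(-19)^1 - 8 = (34295) + (-2888) + (152) + (-8) = 31551; answer 31551

31551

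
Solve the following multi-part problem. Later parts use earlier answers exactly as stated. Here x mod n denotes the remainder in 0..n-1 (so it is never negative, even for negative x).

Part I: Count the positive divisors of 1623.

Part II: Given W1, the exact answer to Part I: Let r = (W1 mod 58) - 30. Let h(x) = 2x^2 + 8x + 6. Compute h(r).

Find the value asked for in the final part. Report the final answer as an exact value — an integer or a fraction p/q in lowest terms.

1150

Part I: 1623 = 3 * 541; number of divisors = (1+1) * (1+1) = 4; answer 4
Part II: W1 = 4; r = -26; 2*(-26)^2 + 8*(-26)^1 + 6 = (1352) + (-208) + (6) = 1150; answer 1150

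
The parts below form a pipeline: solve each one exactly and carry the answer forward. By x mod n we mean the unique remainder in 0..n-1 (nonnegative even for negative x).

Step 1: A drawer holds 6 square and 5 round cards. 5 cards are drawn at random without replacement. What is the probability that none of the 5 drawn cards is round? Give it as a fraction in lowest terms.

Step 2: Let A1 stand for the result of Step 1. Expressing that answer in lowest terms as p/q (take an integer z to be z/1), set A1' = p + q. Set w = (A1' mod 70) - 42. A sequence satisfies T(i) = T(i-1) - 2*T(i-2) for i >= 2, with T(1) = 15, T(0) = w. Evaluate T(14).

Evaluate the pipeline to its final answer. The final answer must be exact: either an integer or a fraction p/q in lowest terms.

-1433

Step 1: total draws C(11,5) = 462; favorable C(6,5) = 6; P = 1/77; answer 1/77
Step 2: A1 = 1/77; threaded value p + q = 78; w = -34; T(2) = 1*(15) - 2*(-34) = 83; iterating: T(2)=83, T(3)=53, T(4)=-113, T(5)=-219, T(6)=7, T(7)=445, T(8)=431, T(9)=-459, T(10)=-1321, T(11)=-403, T(12)=2239, T(13)=3045, T(14)=-1433; answer -1433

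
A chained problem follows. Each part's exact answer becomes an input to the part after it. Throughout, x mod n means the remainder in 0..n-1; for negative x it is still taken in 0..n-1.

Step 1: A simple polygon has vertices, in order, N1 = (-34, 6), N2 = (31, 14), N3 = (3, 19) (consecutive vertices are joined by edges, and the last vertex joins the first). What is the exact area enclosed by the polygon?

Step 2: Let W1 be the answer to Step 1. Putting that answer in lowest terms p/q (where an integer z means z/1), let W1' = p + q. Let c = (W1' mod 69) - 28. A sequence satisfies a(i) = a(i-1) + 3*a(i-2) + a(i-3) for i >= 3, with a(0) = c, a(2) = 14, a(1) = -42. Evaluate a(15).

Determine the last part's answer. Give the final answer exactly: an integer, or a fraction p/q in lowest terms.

-1646752

Step 1: cross terms: (-34*14 - 31*6)=-662, (31*19 - 3*14)=547, (3*6 - -34*19)=664; twice the area = |549| = 549; area = 549/2; answer 549/2
Step 2: W1 = 549/2; threaded value p + q = 551; c = 40; a(3) = 1*(14) + 3*(-42) + 1*(40) = -72; iterating: a(3)=-72, a(4)=-72, a(5)=-274, a(6)=-562, a(7)=-1456, a(8)=-3416, a(9)=-8346, a(10)=-20050, a(11)=-48504, a(12)=-117000, a(13)=-282562, a(14)=-682066, a(15)=-1646752; answer -1646752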